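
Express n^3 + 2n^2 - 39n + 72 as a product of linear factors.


Try integer roots (divisors of 72). n=3: p(3)=0.
Divide out (n - 3): quotient is n^2 + 5n - 24.
Factor the quadratic: (n - 3)(n + 8)
Result: (n - 3)(n - 3)(n + 8)


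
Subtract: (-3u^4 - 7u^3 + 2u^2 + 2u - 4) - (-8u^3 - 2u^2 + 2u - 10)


Distribute the minus sign:
  (-3u^4 - 7u^3 + 2u^2 + 2u - 4)
- (-8u^3 - 2u^2 + 2u - 10)
Negate second polynomial: 8u^3 + 2u^2 - 2u + 10
Add: -3u^4 + u^3 + 4u^2 + 6


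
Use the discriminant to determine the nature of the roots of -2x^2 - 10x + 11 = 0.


D = b^2 - 4ac = (-10)^2 - 4(-2)(11) = 100 + 88 = 188
Since D > 0: two distinct irrational roots


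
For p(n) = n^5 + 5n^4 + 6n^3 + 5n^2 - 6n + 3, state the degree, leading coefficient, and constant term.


Highest power of n is 5, with coefficient 1. Constant term is 3.
Degree = 5, leading coefficient = 1, constant term = 3


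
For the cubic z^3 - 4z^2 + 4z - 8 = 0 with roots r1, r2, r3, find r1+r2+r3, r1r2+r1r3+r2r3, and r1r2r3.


Monic cubic z^3+bz^2+cz+d=0: sum=-b, pairwise sum=c, product=-d.
b=-4, c=4, d=-8
r1+r2+r3 = 4
r1r2+r1r3+r2r3 = 4
r1r2r3 = 8


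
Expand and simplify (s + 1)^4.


Expand (s + 1)^4 by repeated multiplication:
  (s + 1)^2 = s^2 + 2s + 1
  (s + 1)^3 = s^3 + 3s^2 + 3s + 1
= s^4 + 4s^3 + 6s^2 + 4s + 1


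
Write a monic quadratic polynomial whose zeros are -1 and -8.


p(z) = (z + 1)(z + 8)
Expand: z^2 + 9z + 8


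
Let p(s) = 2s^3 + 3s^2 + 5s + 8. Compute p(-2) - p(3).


p(-2) = -6
p(3) = 104
p(-2) - p(3) = -6 - 104 = -110


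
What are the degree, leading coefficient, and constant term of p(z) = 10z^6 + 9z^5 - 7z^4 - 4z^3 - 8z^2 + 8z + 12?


Highest power of z is 6, with coefficient 10. Constant term is 12.
Degree = 6, leading coefficient = 10, constant term = 12


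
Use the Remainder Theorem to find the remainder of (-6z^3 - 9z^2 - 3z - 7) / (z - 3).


By the Remainder Theorem, the remainder equals p(3):
  -6*(3)^3 = -162
  -9*(3)^2 = -81
  -3*(3)^1 = -9
  constant: -7
Sum: -162 - 81 - 9 - 7 = -259


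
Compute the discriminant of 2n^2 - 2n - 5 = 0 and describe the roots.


D = b^2 - 4ac = (-2)^2 - 4(2)(-5) = 4 + 40 = 44
Since D > 0: two distinct irrational roots


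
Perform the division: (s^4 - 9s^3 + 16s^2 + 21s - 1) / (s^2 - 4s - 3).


(s^4 - 9s^3 + 16s^2 + 21s - 1) / (s^2 - 4s - 3)
Step 1: s^2 * (s^2 - 4s - 3) = s^4 - 4s^3 - 3s^2; subtract.
Step 2: -5s * (s^2 - 4s - 3) = -5s^3 + 20s^2 + 15s; subtract.
Step 3: -1 * (s^2 - 4s - 3) = -s^2 + 4s + 3; subtract.
Quotient: s^2 - 5s - 1, Remainder: 2s - 4


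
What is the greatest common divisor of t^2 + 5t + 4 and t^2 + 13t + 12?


Factor each:
  t^2 + 5t + 4 = (t + 1)(t + 4)
  t^2 + 13t + 12 = (t + 1)(t + 12)
Common monic factor: t + 1


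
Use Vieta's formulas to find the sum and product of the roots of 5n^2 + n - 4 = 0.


For an^2+bn+c=0: sum = -b/a, product = c/a.
a=5, b=1, c=-4
Sum = -(1)/5 = -1/5
Product = (-4)/5 = -4/5


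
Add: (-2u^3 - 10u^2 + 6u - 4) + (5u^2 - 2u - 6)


Align terms by degree and add:
  -2u^3 - 10u^2 + 6u - 4
+ 5u^2 - 2u - 6
= -2u^3 - 5u^2 + 4u - 10


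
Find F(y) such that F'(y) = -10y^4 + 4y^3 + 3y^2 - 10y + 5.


Reverse power rule on each term:
  ∫ -10y^4 dy = -2y^5
  ∫ 4y^3 dy = y^4
  ∫ 3y^2 dy = y^3
  ∫ -10y dy = -5y^2
  ∫ 5 dy = 5y
F(y) = -2y^5 + y^4 + y^3 - 5y^2 + 5y + C


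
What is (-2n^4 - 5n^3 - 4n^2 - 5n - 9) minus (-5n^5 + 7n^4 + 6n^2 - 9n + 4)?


Distribute the minus sign:
  (-2n^4 - 5n^3 - 4n^2 - 5n - 9)
- (-5n^5 + 7n^4 + 6n^2 - 9n + 4)
Negate second polynomial: 5n^5 - 7n^4 - 6n^2 + 9n - 4
Add: 5n^5 - 9n^4 - 5n^3 - 10n^2 + 4n - 13


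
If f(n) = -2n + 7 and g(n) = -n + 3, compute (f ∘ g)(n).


Substitute g(n) into f:
f(g(n)) = -2*(-n + 3) + 7
Expand and combine: 2n + 1


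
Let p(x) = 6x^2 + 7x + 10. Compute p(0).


Using direct substitution:
  6 * (0)^2 = 0
  7 * (0)^1 = 0
  constant: 10
Sum = 0 + 0 + 10 = 10


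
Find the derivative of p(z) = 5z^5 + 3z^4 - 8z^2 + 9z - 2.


Apply the power rule term by term:
  d/dz(5z^5) = 25z^4
  d/dz(3z^4) = 12z^3
  d/dz(-8z^2) = -16z
  d/dz(9z) = 9
  d/dz(-2) = 0
p'(z) = 25z^4 + 12z^3 - 16z + 9


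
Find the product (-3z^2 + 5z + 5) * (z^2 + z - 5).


Distribute each term of the first polynomial:
  (-3z^2)(z^2 + z - 5) = -3z^4 - 3z^3 + 15z^2
  (5z)(z^2 + z - 5) = 5z^3 + 5z^2 - 25z
  (5)(z^2 + z - 5) = 5z^2 + 5z - 25
Sum: -3z^4 + 2z^3 + 25z^2 - 20z - 25


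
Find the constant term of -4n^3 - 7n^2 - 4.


Read off the constant term: -4


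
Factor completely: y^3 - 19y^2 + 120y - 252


Try integer roots (divisors of -252). y=6: p(6)=0.
Divide out (y - 6): quotient is y^2 - 13y + 42.
Factor the quadratic: (y - 6)(y - 7)
Result: (y - 6)(y - 6)(y - 7)


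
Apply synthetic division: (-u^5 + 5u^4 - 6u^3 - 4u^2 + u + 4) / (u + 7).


Synthetic division with c = -7. Coefficients: -1, 5, -6, -4, 1, 4
Bring down -1.
  -1 * -7 = 7; 7 + 5 = 12
  12 * -7 = -84; -84 - 6 = -90
  -90 * -7 = 630; 630 - 4 = 626
  626 * -7 = -4382; -4382 + 1 = -4381
  -4381 * -7 = 30667; 30667 + 4 = 30671
Quotient: -u^4 + 12u^3 - 90u^2 + 626u - 4381, Remainder: 30671


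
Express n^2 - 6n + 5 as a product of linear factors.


Roots satisfy r1 + r2 = -b/a = 6 and r1*r2 = c/a = 5.
So r1 = 5, r2 = 1.
n^2 - 6n + 5 = (n - r1)(n - r2) = (n - 5)(n - 1)


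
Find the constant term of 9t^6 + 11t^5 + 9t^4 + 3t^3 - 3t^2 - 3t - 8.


Read off the constant term: -8


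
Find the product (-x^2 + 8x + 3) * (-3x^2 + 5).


Distribute each term of the first polynomial:
  (-x^2)(-3x^2 + 5) = 3x^4 - 5x^2
  (8x)(-3x^2 + 5) = -24x^3 + 40x
  (3)(-3x^2 + 5) = -9x^2 + 15
Sum: 3x^4 - 24x^3 - 14x^2 + 40x + 15


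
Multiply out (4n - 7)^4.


Expand (4n - 7)^4 by repeated multiplication:
  (4n - 7)^2 = 16n^2 - 56n + 49
  (4n - 7)^3 = 64n^3 - 336n^2 + 588n - 343
= 256n^4 - 1792n^3 + 4704n^2 - 5488n + 2401


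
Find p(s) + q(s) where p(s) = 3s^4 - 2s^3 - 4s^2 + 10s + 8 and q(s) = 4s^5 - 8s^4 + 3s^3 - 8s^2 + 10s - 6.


Align terms by degree and add:
  3s^4 - 2s^3 - 4s^2 + 10s + 8
+ 4s^5 - 8s^4 + 3s^3 - 8s^2 + 10s - 6
= 4s^5 - 5s^4 + s^3 - 12s^2 + 20s + 2


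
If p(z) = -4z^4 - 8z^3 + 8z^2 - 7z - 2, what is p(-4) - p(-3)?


p(-4) = -358
p(-3) = -17
p(-4) - p(-3) = -358 + 17 = -341


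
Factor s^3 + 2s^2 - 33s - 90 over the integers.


Try integer roots (divisors of -90). s=-5: p(-5)=0.
Divide out (s + 5): quotient is s^2 - 3s - 18.
Factor the quadratic: (s - 6)(s + 3)
Result: (s + 5)(s - 6)(s + 3)


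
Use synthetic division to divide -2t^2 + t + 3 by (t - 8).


Synthetic division with c = 8. Coefficients: -2, 1, 3
Bring down -2.
  -2 * 8 = -16; -16 + 1 = -15
  -15 * 8 = -120; -120 + 3 = -117
Quotient: -2t - 15, Remainder: -117


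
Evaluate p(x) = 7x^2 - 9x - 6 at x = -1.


Using direct substitution:
  7 * (-1)^2 = 7
  -9 * (-1)^1 = 9
  constant: -6
Sum = 7 + 9 - 6 = 10


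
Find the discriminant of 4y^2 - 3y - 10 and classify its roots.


D = b^2 - 4ac = (-3)^2 - 4(4)(-10) = 9 + 160 = 169
Since D > 0: two distinct rational roots


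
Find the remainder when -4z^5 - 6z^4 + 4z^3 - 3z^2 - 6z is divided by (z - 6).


By the Remainder Theorem, the remainder equals p(6):
  -4*(6)^5 = -31104
  -6*(6)^4 = -7776
  4*(6)^3 = 864
  -3*(6)^2 = -108
  -6*(6)^1 = -36
  constant: 0
Sum: -31104 - 7776 + 864 - 108 - 36 + 0 = -38160


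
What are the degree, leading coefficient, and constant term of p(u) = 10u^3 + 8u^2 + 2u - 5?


Highest power of u is 3, with coefficient 10. Constant term is -5.
Degree = 3, leading coefficient = 10, constant term = -5


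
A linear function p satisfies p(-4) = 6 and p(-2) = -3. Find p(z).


p(z) = mz + b. Using p(-4)=6, p(-2)=-3:
m = (6 + 3)/(-4 + 2) = 9/-2 = -9/2
b = 6 - m*(-4) = 6 - 18 = -12
p(z) = -(9/2)z - 12


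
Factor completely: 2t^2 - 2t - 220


Roots satisfy r1 + r2 = -b/a = 1 and r1*r2 = c/a = -110.
So r1 = -10, r2 = 11.
2t^2 - 2t - 220 = 2(t - r1)(t - r2) = 2(t + 10)(t - 11)


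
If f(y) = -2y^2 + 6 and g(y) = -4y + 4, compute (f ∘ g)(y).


Substitute g(y) into f:
f(g(y)) = -2*(-4y + 4)^2 + 6
(-4y + 4)^2 = 16y^2 - 32y + 16
Expand and combine: -32y^2 + 64y - 26


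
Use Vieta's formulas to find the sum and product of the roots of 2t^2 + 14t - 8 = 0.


For at^2+bt+c=0: sum = -b/a, product = c/a.
a=2, b=14, c=-8
Sum = -(14)/2 = -7
Product = (-8)/2 = -4


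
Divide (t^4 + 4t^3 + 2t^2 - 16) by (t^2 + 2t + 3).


(t^4 + 4t^3 + 2t^2 - 16) / (t^2 + 2t + 3)
Step 1: t^2 * (t^2 + 2t + 3) = t^4 + 2t^3 + 3t^2; subtract.
Step 2: 2t * (t^2 + 2t + 3) = 2t^3 + 4t^2 + 6t; subtract.
Step 3: -5 * (t^2 + 2t + 3) = -5t^2 - 10t - 15; subtract.
Quotient: t^2 + 2t - 5, Remainder: 4t - 1


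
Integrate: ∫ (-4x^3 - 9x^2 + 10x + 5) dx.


Reverse power rule on each term:
  ∫ -4x^3 dx = -x^4
  ∫ -9x^2 dx = -3x^3
  ∫ 10x dx = 5x^2
  ∫ 5 dx = 5x
F(x) = -x^4 - 3x^3 + 5x^2 + 5x + C


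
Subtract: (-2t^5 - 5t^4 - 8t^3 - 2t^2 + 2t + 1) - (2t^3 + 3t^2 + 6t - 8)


Distribute the minus sign:
  (-2t^5 - 5t^4 - 8t^3 - 2t^2 + 2t + 1)
- (2t^3 + 3t^2 + 6t - 8)
Negate second polynomial: -2t^3 - 3t^2 - 6t + 8
Add: -2t^5 - 5t^4 - 10t^3 - 5t^2 - 4t + 9


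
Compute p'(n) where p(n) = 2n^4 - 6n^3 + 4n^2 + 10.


Apply the power rule term by term:
  d/dn(2n^4) = 8n^3
  d/dn(-6n^3) = -18n^2
  d/dn(4n^2) = 8n
  d/dn(10) = 0
p'(n) = 8n^3 - 18n^2 + 8n


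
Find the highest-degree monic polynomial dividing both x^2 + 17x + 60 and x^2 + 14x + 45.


Factor each:
  x^2 + 17x + 60 = (x + 5)(x + 12)
  x^2 + 14x + 45 = (x + 5)(x + 9)
Common monic factor: x + 5


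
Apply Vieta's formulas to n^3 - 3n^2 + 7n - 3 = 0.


Monic cubic n^3+bn^2+cn+d=0: sum=-b, pairwise sum=c, product=-d.
b=-3, c=7, d=-3
r1+r2+r3 = 3
r1r2+r1r3+r2r3 = 7
r1r2r3 = 3


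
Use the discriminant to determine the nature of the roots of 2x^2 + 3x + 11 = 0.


D = b^2 - 4ac = (3)^2 - 4(2)(11) = 9 - 88 = -79
Since D < 0: two complex conjugate roots (no real roots)


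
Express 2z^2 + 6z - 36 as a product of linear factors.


Roots satisfy r1 + r2 = -b/a = -3 and r1*r2 = c/a = -18.
So r1 = 3, r2 = -6.
2z^2 + 6z - 36 = 2(z - r1)(z - r2) = 2(z - 3)(z + 6)


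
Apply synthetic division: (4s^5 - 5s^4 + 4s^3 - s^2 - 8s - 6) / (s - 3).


Synthetic division with c = 3. Coefficients: 4, -5, 4, -1, -8, -6
Bring down 4.
  4 * 3 = 12; 12 - 5 = 7
  7 * 3 = 21; 21 + 4 = 25
  25 * 3 = 75; 75 - 1 = 74
  74 * 3 = 222; 222 - 8 = 214
  214 * 3 = 642; 642 - 6 = 636
Quotient: 4s^4 + 7s^3 + 25s^2 + 74s + 214, Remainder: 636


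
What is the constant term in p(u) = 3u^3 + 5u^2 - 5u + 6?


Read off the constant term: 6


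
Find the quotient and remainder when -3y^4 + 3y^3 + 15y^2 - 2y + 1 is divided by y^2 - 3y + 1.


(-3y^4 + 3y^3 + 15y^2 - 2y + 1) / (y^2 - 3y + 1)
Step 1: -3y^2 * (y^2 - 3y + 1) = -3y^4 + 9y^3 - 3y^2; subtract.
Step 2: -6y * (y^2 - 3y + 1) = -6y^3 + 18y^2 - 6y; subtract.
Step 3: 0 * (y^2 - 3y + 1) = 0; subtract.
Quotient: -3y^2 - 6y, Remainder: 4y + 1


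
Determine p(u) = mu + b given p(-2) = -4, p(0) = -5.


p(u) = mu + b. Using p(-2)=-4, p(0)=-5:
m = (-4 + 5)/(-2) = 1/-2 = -1/2
b = -4 - m*(-2) = -4 - 1 = -5
p(u) = -(1/2)u - 5


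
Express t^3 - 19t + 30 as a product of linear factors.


Try integer roots (divisors of 30). t=3: p(3)=0.
Divide out (t - 3): quotient is t^2 + 3t - 10.
Factor the quadratic: (t - 2)(t + 5)
Result: (t - 3)(t - 2)(t + 5)


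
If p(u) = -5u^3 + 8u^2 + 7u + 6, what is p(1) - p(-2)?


p(1) = 16
p(-2) = 64
p(1) - p(-2) = 16 - 64 = -48


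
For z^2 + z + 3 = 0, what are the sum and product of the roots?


For az^2+bz+c=0: sum = -b/a, product = c/a.
a=1, b=1, c=3
Sum = -(1)/1 = -1
Product = (3)/1 = 3


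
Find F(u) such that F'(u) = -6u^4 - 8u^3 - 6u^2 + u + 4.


Reverse power rule on each term:
  ∫ -6u^4 du = -(6/5)u^5
  ∫ -8u^3 du = -2u^4
  ∫ -6u^2 du = -2u^3
  ∫ u du = (1/2)u^2
  ∫ 4 du = 4u
F(u) = -(6/5)u^5 - 2u^4 - 2u^3 + (1/2)u^2 + 4u + C


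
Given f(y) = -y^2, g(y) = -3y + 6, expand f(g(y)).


Substitute g(y) into f:
f(g(y)) = -1*(-3y + 6)^2
(-3y + 6)^2 = 9y^2 - 36y + 36
Expand and combine: -9y^2 + 36y - 36


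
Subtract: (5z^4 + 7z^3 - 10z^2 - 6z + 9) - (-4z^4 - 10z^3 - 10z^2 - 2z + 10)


Distribute the minus sign:
  (5z^4 + 7z^3 - 10z^2 - 6z + 9)
- (-4z^4 - 10z^3 - 10z^2 - 2z + 10)
Negate second polynomial: 4z^4 + 10z^3 + 10z^2 + 2z - 10
Add: 9z^4 + 17z^3 - 4z - 1


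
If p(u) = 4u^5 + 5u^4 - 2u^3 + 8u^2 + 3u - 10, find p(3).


Using direct substitution:
  4 * (3)^5 = 972
  5 * (3)^4 = 405
  -2 * (3)^3 = -54
  8 * (3)^2 = 72
  3 * (3)^1 = 9
  constant: -10
Sum = 972 + 405 - 54 + 72 + 9 - 10 = 1394


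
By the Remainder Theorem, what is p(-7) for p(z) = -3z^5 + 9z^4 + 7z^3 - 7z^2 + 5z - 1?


By the Remainder Theorem, the remainder equals p(-7):
  -3*(-7)^5 = 50421
  9*(-7)^4 = 21609
  7*(-7)^3 = -2401
  -7*(-7)^2 = -343
  5*(-7)^1 = -35
  constant: -1
Sum: 50421 + 21609 - 2401 - 343 - 35 - 1 = 69250


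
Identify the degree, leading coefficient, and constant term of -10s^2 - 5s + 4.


Highest power of s is 2, with coefficient -10. Constant term is 4.
Degree = 2, leading coefficient = -10, constant term = 4


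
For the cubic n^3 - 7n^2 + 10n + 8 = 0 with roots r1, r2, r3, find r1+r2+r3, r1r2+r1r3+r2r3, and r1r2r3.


Monic cubic n^3+bn^2+cn+d=0: sum=-b, pairwise sum=c, product=-d.
b=-7, c=10, d=8
r1+r2+r3 = 7
r1r2+r1r3+r2r3 = 10
r1r2r3 = -8


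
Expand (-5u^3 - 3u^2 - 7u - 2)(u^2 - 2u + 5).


Distribute each term of the first polynomial:
  (-5u^3)(u^2 - 2u + 5) = -5u^5 + 10u^4 - 25u^3
  (-3u^2)(u^2 - 2u + 5) = -3u^4 + 6u^3 - 15u^2
  (-7u)(u^2 - 2u + 5) = -7u^3 + 14u^2 - 35u
  (-2)(u^2 - 2u + 5) = -2u^2 + 4u - 10
Sum: -5u^5 + 7u^4 - 26u^3 - 3u^2 - 31u - 10


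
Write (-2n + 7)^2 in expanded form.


Expand (-2n + 7)^2 by repeated multiplication:
= 4n^2 - 28n + 49


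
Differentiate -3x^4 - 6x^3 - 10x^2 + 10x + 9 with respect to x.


Apply the power rule term by term:
  d/dx(-3x^4) = -12x^3
  d/dx(-6x^3) = -18x^2
  d/dx(-10x^2) = -20x
  d/dx(10x) = 10
  d/dx(9) = 0
p'(x) = -12x^3 - 18x^2 - 20x + 10


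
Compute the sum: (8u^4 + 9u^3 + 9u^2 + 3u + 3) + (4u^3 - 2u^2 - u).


Align terms by degree and add:
  8u^4 + 9u^3 + 9u^2 + 3u + 3
+ 4u^3 - 2u^2 - u
= 8u^4 + 13u^3 + 7u^2 + 2u + 3


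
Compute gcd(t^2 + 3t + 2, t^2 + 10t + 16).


Factor each:
  t^2 + 3t + 2 = (t + 2)(t + 1)
  t^2 + 10t + 16 = (t + 2)(t + 8)
Common monic factor: t + 2


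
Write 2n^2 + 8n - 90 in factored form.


Roots satisfy r1 + r2 = -b/a = -4 and r1*r2 = c/a = -45.
So r1 = 5, r2 = -9.
2n^2 + 8n - 90 = 2(n - r1)(n - r2) = 2(n - 5)(n + 9)


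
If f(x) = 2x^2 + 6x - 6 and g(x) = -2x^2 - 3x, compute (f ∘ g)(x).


Substitute g(x) into f:
f(g(x)) = 2*(-2x^2 - 3x)^2 + 6*(-2x^2 - 3x) + (-6)
(-2x^2 - 3x)^2 = 4x^4 + 12x^3 + 9x^2
Expand and combine: 8x^4 + 24x^3 + 6x^2 - 18x - 6


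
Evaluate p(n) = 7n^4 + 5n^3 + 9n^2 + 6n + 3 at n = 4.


Using direct substitution:
  7 * (4)^4 = 1792
  5 * (4)^3 = 320
  9 * (4)^2 = 144
  6 * (4)^1 = 24
  constant: 3
Sum = 1792 + 320 + 144 + 24 + 3 = 2283


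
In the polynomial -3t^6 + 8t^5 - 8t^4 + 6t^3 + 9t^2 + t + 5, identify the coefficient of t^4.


Read off the coefficient of t^4: -8


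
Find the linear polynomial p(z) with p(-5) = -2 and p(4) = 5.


p(z) = mz + b. Using p(-5)=-2, p(4)=5:
m = (-2 - 5)/(-5 - 4) = -7/-9 = 7/9
b = -2 - m*(-5) = -2 + 35/9 = 17/9
p(z) = (7/9)z + (17/9)


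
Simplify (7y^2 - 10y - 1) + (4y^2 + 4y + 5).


Align terms by degree and add:
  7y^2 - 10y - 1
+ 4y^2 + 4y + 5
= 11y^2 - 6y + 4


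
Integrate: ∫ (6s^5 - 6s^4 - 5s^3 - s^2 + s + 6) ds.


Reverse power rule on each term:
  ∫ 6s^5 ds = s^6
  ∫ -6s^4 ds = -(6/5)s^5
  ∫ -5s^3 ds = -(5/4)s^4
  ∫ -s^2 ds = -(1/3)s^3
  ∫ s ds = (1/2)s^2
  ∫ 6 ds = 6s
F(s) = s^6 - (6/5)s^5 - (5/4)s^4 - (1/3)s^3 + (1/2)s^2 + 6s + C


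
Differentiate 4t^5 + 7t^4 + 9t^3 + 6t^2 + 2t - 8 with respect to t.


Apply the power rule term by term:
  d/dt(4t^5) = 20t^4
  d/dt(7t^4) = 28t^3
  d/dt(9t^3) = 27t^2
  d/dt(6t^2) = 12t
  d/dt(2t) = 2
  d/dt(-8) = 0
p'(t) = 20t^4 + 28t^3 + 27t^2 + 12t + 2


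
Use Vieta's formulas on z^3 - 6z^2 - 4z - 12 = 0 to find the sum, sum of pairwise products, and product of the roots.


Monic cubic z^3+bz^2+cz+d=0: sum=-b, pairwise sum=c, product=-d.
b=-6, c=-4, d=-12
r1+r2+r3 = 6
r1r2+r1r3+r2r3 = -4
r1r2r3 = 12


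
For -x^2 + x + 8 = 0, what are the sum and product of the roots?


For ax^2+bx+c=0: sum = -b/a, product = c/a.
a=-1, b=1, c=8
Sum = -(1)/-1 = 1
Product = (8)/-1 = -8


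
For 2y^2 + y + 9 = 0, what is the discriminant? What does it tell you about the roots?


D = b^2 - 4ac = (1)^2 - 4(2)(9) = 1 - 72 = -71
Since D < 0: two complex conjugate roots (no real roots)


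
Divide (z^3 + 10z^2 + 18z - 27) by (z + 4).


(z^3 + 10z^2 + 18z - 27) / (z + 4)
Step 1: z^2 * (z + 4) = z^3 + 4z^2; subtract.
Step 2: 6z * (z + 4) = 6z^2 + 24z; subtract.
Step 3: -6 * (z + 4) = -6z - 24; subtract.
Quotient: z^2 + 6z - 6, Remainder: -3


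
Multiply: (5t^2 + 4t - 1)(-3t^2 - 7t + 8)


Distribute each term of the first polynomial:
  (5t^2)(-3t^2 - 7t + 8) = -15t^4 - 35t^3 + 40t^2
  (4t)(-3t^2 - 7t + 8) = -12t^3 - 28t^2 + 32t
  (-1)(-3t^2 - 7t + 8) = 3t^2 + 7t - 8
Sum: -15t^4 - 47t^3 + 15t^2 + 39t - 8


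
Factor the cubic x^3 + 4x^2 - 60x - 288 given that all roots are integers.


Try integer roots (divisors of -288). x=-6: p(-6)=0.
Divide out (x + 6): quotient is x^2 - 2x - 48.
Factor the quadratic: (x - 8)(x + 6)
Result: (x + 6)(x - 8)(x + 6)


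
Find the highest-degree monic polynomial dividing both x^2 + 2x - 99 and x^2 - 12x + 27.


Factor each:
  x^2 + 2x - 99 = (x - 9)(x + 11)
  x^2 - 12x + 27 = (x - 9)(x - 3)
Common monic factor: x - 9


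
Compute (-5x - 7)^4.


Expand (-5x - 7)^4 by repeated multiplication:
  (-5x - 7)^2 = 25x^2 + 70x + 49
  (-5x - 7)^3 = -125x^3 - 525x^2 - 735x - 343
= 625x^4 + 3500x^3 + 7350x^2 + 6860x + 2401


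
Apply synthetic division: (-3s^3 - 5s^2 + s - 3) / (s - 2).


Synthetic division with c = 2. Coefficients: -3, -5, 1, -3
Bring down -3.
  -3 * 2 = -6; -6 - 5 = -11
  -11 * 2 = -22; -22 + 1 = -21
  -21 * 2 = -42; -42 - 3 = -45
Quotient: -3s^2 - 11s - 21, Remainder: -45


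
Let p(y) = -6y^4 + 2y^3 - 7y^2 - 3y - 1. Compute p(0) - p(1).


p(0) = -1
p(1) = -15
p(0) - p(1) = -1 + 15 = 14


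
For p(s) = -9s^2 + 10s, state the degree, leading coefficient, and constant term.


Highest power of s is 2, with coefficient -9. Constant term is 0.
Degree = 2, leading coefficient = -9, constant term = 0


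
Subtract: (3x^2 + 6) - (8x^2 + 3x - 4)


Distribute the minus sign:
  (3x^2 + 6)
- (8x^2 + 3x - 4)
Negate second polynomial: -8x^2 - 3x + 4
Add: -5x^2 - 3x + 10


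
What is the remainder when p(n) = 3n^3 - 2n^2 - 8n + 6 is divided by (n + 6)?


By the Remainder Theorem, the remainder equals p(-6):
  3*(-6)^3 = -648
  -2*(-6)^2 = -72
  -8*(-6)^1 = 48
  constant: 6
Sum: -648 - 72 + 48 + 6 = -666


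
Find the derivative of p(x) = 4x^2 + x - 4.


Apply the power rule term by term:
  d/dx(4x^2) = 8x
  d/dx(x) = 1
  d/dx(-4) = 0
p'(x) = 8x + 1


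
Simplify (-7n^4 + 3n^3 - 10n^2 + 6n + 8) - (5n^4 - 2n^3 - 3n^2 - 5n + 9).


Distribute the minus sign:
  (-7n^4 + 3n^3 - 10n^2 + 6n + 8)
- (5n^4 - 2n^3 - 3n^2 - 5n + 9)
Negate second polynomial: -5n^4 + 2n^3 + 3n^2 + 5n - 9
Add: -12n^4 + 5n^3 - 7n^2 + 11n - 1


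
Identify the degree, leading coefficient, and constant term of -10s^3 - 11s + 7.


Highest power of s is 3, with coefficient -10. Constant term is 7.
Degree = 3, leading coefficient = -10, constant term = 7


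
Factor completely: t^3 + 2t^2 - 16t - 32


Try integer roots (divisors of -32). t=4: p(4)=0.
Divide out (t - 4): quotient is t^2 + 6t + 8.
Factor the quadratic: (t + 2)(t + 4)
Result: (t - 4)(t + 2)(t + 4)


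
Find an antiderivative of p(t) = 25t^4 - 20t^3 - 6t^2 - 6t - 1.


Reverse power rule on each term:
  ∫ 25t^4 dt = 5t^5
  ∫ -20t^3 dt = -5t^4
  ∫ -6t^2 dt = -2t^3
  ∫ -6t dt = -3t^2
  ∫ -1 dt = -t
F(t) = 5t^5 - 5t^4 - 2t^3 - 3t^2 - t + C


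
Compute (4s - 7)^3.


Expand (4s - 7)^3 by repeated multiplication:
  (4s - 7)^2 = 16s^2 - 56s + 49
= 64s^3 - 336s^2 + 588s - 343


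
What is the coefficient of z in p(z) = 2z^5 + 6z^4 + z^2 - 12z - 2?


Read off the coefficient of z: -12


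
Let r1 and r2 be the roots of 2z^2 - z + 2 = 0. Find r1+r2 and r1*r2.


For az^2+bz+c=0: sum = -b/a, product = c/a.
a=2, b=-1, c=2
Sum = -(-1)/2 = 1/2
Product = (2)/2 = 1


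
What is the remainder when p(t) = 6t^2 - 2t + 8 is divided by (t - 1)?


By the Remainder Theorem, the remainder equals p(1):
  6*(1)^2 = 6
  -2*(1)^1 = -2
  constant: 8
Sum: 6 - 2 + 8 = 12


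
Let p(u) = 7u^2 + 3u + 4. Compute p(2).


Using direct substitution:
  7 * (2)^2 = 28
  3 * (2)^1 = 6
  constant: 4
Sum = 28 + 6 + 4 = 38


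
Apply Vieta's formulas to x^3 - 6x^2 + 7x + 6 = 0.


Monic cubic x^3+bx^2+cx+d=0: sum=-b, pairwise sum=c, product=-d.
b=-6, c=7, d=6
r1+r2+r3 = 6
r1r2+r1r3+r2r3 = 7
r1r2r3 = -6


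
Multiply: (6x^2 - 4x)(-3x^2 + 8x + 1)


Distribute each term of the first polynomial:
  (6x^2)(-3x^2 + 8x + 1) = -18x^4 + 48x^3 + 6x^2
  (-4x)(-3x^2 + 8x + 1) = 12x^3 - 32x^2 - 4x
Sum: -18x^4 + 60x^3 - 26x^2 - 4x


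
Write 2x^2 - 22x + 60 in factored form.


Roots satisfy r1 + r2 = -b/a = 11 and r1*r2 = c/a = 30.
So r1 = 5, r2 = 6.
2x^2 - 22x + 60 = 2(x - r1)(x - r2) = 2(x - 5)(x - 6)


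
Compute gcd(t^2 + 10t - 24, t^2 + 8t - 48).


Factor each:
  t^2 + 10t - 24 = (t + 12)(t - 2)
  t^2 + 8t - 48 = (t + 12)(t - 4)
Common monic factor: t + 12


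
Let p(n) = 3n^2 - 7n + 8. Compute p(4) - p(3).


p(4) = 28
p(3) = 14
p(4) - p(3) = 28 - 14 = 14


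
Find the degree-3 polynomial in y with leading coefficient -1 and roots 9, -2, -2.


p(y) = -(y - 9)(y + 2)(y + 2)
Expand: -y^3 + 5y^2 + 32y + 36


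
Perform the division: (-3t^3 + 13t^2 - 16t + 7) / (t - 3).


(-3t^3 + 13t^2 - 16t + 7) / (t - 3)
Step 1: -3t^2 * (t - 3) = -3t^3 + 9t^2; subtract.
Step 2: 4t * (t - 3) = 4t^2 - 12t; subtract.
Step 3: -4 * (t - 3) = -4t + 12; subtract.
Quotient: -3t^2 + 4t - 4, Remainder: -5


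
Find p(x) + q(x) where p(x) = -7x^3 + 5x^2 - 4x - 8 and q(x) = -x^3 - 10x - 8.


Align terms by degree and add:
  -7x^3 + 5x^2 - 4x - 8
  -x^3 - 10x - 8
= -8x^3 + 5x^2 - 14x - 16


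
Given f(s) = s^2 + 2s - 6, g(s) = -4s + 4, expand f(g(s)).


Substitute g(s) into f:
f(g(s)) = 1*(-4s + 4)^2 + 2*(-4s + 4) + (-6)
(-4s + 4)^2 = 16s^2 - 32s + 16
Expand and combine: 16s^2 - 40s + 18


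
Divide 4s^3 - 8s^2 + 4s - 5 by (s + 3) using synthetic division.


Synthetic division with c = -3. Coefficients: 4, -8, 4, -5
Bring down 4.
  4 * -3 = -12; -12 - 8 = -20
  -20 * -3 = 60; 60 + 4 = 64
  64 * -3 = -192; -192 - 5 = -197
Quotient: 4s^2 - 20s + 64, Remainder: -197


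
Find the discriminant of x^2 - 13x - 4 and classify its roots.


D = b^2 - 4ac = (-13)^2 - 4(1)(-4) = 169 + 16 = 185
Since D > 0: two distinct irrational roots


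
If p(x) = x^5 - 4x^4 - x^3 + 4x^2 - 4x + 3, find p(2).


Using direct substitution:
  1 * (2)^5 = 32
  -4 * (2)^4 = -64
  -1 * (2)^3 = -8
  4 * (2)^2 = 16
  -4 * (2)^1 = -8
  constant: 3
Sum = 32 - 64 - 8 + 16 - 8 + 3 = -29


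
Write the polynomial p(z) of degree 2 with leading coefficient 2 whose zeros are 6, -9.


p(z) = 2(z - 6)(z + 9)
Expand: 2z^2 + 6z - 108


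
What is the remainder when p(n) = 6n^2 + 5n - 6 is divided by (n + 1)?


By the Remainder Theorem, the remainder equals p(-1):
  6*(-1)^2 = 6
  5*(-1)^1 = -5
  constant: -6
Sum: 6 - 5 - 6 = -5


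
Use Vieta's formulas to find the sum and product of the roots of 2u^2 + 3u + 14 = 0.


For au^2+bu+c=0: sum = -b/a, product = c/a.
a=2, b=3, c=14
Sum = -(3)/2 = -3/2
Product = (14)/2 = 7


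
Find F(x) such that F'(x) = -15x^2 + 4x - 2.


Reverse power rule on each term:
  ∫ -15x^2 dx = -5x^3
  ∫ 4x dx = 2x^2
  ∫ -2 dx = -2x
F(x) = -5x^3 + 2x^2 - 2x + C


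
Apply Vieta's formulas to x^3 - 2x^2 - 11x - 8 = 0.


Monic cubic x^3+bx^2+cx+d=0: sum=-b, pairwise sum=c, product=-d.
b=-2, c=-11, d=-8
r1+r2+r3 = 2
r1r2+r1r3+r2r3 = -11
r1r2r3 = 8


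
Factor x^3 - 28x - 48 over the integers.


Try integer roots (divisors of -48). x=-4: p(-4)=0.
Divide out (x + 4): quotient is x^2 - 4x - 12.
Factor the quadratic: (x - 6)(x + 2)
Result: (x + 4)(x - 6)(x + 2)


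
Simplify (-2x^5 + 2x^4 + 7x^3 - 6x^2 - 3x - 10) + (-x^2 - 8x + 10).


Align terms by degree and add:
  -2x^5 + 2x^4 + 7x^3 - 6x^2 - 3x - 10
  -x^2 - 8x + 10
= -2x^5 + 2x^4 + 7x^3 - 7x^2 - 11x


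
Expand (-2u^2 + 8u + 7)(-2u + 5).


Distribute each term of the first polynomial:
  (-2u^2)(-2u + 5) = 4u^3 - 10u^2
  (8u)(-2u + 5) = -16u^2 + 40u
  (7)(-2u + 5) = -14u + 35
Sum: 4u^3 - 26u^2 + 26u + 35


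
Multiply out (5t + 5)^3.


Expand (5t + 5)^3 by repeated multiplication:
  (5t + 5)^2 = 25t^2 + 50t + 25
= 125t^3 + 375t^2 + 375t + 125


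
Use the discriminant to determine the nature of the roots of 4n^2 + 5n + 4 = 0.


D = b^2 - 4ac = (5)^2 - 4(4)(4) = 25 - 64 = -39
Since D < 0: two complex conjugate roots (no real roots)


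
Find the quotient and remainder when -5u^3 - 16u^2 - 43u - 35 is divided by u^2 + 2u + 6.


(-5u^3 - 16u^2 - 43u - 35) / (u^2 + 2u + 6)
Step 1: -5u * (u^2 + 2u + 6) = -5u^3 - 10u^2 - 30u; subtract.
Step 2: -6 * (u^2 + 2u + 6) = -6u^2 - 12u - 36; subtract.
Quotient: -5u - 6, Remainder: -u + 1


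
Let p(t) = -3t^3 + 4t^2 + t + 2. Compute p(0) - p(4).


p(0) = 2
p(4) = -122
p(0) - p(4) = 2 + 122 = 124


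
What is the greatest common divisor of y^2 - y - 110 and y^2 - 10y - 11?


Factor each:
  y^2 - y - 110 = (y - 11)(y + 10)
  y^2 - 10y - 11 = (y - 11)(y + 1)
Common monic factor: y - 11


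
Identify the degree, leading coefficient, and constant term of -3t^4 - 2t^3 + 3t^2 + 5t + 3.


Highest power of t is 4, with coefficient -3. Constant term is 3.
Degree = 4, leading coefficient = -3, constant term = 3


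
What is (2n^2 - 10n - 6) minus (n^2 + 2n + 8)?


Distribute the minus sign:
  (2n^2 - 10n - 6)
- (n^2 + 2n + 8)
Negate second polynomial: -n^2 - 2n - 8
Add: n^2 - 12n - 14


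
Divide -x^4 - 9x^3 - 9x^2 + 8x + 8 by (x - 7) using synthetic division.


Synthetic division with c = 7. Coefficients: -1, -9, -9, 8, 8
Bring down -1.
  -1 * 7 = -7; -7 - 9 = -16
  -16 * 7 = -112; -112 - 9 = -121
  -121 * 7 = -847; -847 + 8 = -839
  -839 * 7 = -5873; -5873 + 8 = -5865
Quotient: -x^3 - 16x^2 - 121x - 839, Remainder: -5865


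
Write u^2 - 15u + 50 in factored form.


Roots satisfy r1 + r2 = -b/a = 15 and r1*r2 = c/a = 50.
So r1 = 10, r2 = 5.
u^2 - 15u + 50 = (u - r1)(u - r2) = (u - 10)(u - 5)


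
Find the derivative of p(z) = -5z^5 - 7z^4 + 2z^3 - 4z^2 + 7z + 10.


Apply the power rule term by term:
  d/dz(-5z^5) = -25z^4
  d/dz(-7z^4) = -28z^3
  d/dz(2z^3) = 6z^2
  d/dz(-4z^2) = -8z
  d/dz(7z) = 7
  d/dz(10) = 0
p'(z) = -25z^4 - 28z^3 + 6z^2 - 8z + 7


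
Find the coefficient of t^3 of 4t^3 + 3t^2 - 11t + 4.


Read off the coefficient of t^3: 4


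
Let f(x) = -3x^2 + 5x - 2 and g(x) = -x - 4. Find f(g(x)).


Substitute g(x) into f:
f(g(x)) = -3*(-x - 4)^2 + 5*(-x - 4) + (-2)
(-x - 4)^2 = x^2 + 8x + 16
Expand and combine: -3x^2 - 29x - 70


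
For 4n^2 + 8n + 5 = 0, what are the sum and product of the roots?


For an^2+bn+c=0: sum = -b/a, product = c/a.
a=4, b=8, c=5
Sum = -(8)/4 = -2
Product = (5)/4 = 5/4


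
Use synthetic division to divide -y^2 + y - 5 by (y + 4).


Synthetic division with c = -4. Coefficients: -1, 1, -5
Bring down -1.
  -1 * -4 = 4; 4 + 1 = 5
  5 * -4 = -20; -20 - 5 = -25
Quotient: -y + 5, Remainder: -25


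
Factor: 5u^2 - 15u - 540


Roots satisfy r1 + r2 = -b/a = 3 and r1*r2 = c/a = -108.
So r1 = -9, r2 = 12.
5u^2 - 15u - 540 = 5(u - r1)(u - r2) = 5(u + 9)(u - 12)


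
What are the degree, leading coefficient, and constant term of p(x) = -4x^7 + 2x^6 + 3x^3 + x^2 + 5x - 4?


Highest power of x is 7, with coefficient -4. Constant term is -4.
Degree = 7, leading coefficient = -4, constant term = -4


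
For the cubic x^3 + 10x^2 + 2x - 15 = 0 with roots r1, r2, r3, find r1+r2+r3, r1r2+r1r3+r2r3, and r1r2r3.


Monic cubic x^3+bx^2+cx+d=0: sum=-b, pairwise sum=c, product=-d.
b=10, c=2, d=-15
r1+r2+r3 = -10
r1r2+r1r3+r2r3 = 2
r1r2r3 = 15


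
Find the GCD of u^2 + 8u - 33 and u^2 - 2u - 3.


Factor each:
  u^2 + 8u - 33 = (u - 3)(u + 11)
  u^2 - 2u - 3 = (u - 3)(u + 1)
Common monic factor: u - 3


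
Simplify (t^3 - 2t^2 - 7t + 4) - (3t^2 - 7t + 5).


Distribute the minus sign:
  (t^3 - 2t^2 - 7t + 4)
- (3t^2 - 7t + 5)
Negate second polynomial: -3t^2 + 7t - 5
Add: t^3 - 5t^2 - 1


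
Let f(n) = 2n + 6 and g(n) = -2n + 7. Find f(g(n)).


Substitute g(n) into f:
f(g(n)) = 2*(-2n + 7) + 6
Expand and combine: -4n + 20


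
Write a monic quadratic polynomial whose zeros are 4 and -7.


p(x) = (x - 4)(x + 7)
Expand: x^2 + 3x - 28


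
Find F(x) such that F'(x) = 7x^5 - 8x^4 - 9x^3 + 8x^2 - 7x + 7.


Reverse power rule on each term:
  ∫ 7x^5 dx = (7/6)x^6
  ∫ -8x^4 dx = -(8/5)x^5
  ∫ -9x^3 dx = -(9/4)x^4
  ∫ 8x^2 dx = (8/3)x^3
  ∫ -7x dx = -(7/2)x^2
  ∫ 7 dx = 7x
F(x) = (7/6)x^6 - (8/5)x^5 - (9/4)x^4 + (8/3)x^3 - (7/2)x^2 + 7x + C


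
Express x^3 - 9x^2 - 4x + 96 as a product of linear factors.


Try integer roots (divisors of 96). x=8: p(8)=0.
Divide out (x - 8): quotient is x^2 - x - 12.
Factor the quadratic: (x + 3)(x - 4)
Result: (x - 8)(x + 3)(x - 4)


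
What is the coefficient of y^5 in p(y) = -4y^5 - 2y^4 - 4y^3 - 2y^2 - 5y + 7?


Read off the coefficient of y^5: -4


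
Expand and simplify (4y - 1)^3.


Expand (4y - 1)^3 by repeated multiplication:
  (4y - 1)^2 = 16y^2 - 8y + 1
= 64y^3 - 48y^2 + 12y - 1


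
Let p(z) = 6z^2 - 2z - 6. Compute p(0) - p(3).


p(0) = -6
p(3) = 42
p(0) - p(3) = -6 - 42 = -48


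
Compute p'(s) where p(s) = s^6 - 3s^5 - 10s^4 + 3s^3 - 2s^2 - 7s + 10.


Apply the power rule term by term:
  d/ds(s^6) = 6s^5
  d/ds(-3s^5) = -15s^4
  d/ds(-10s^4) = -40s^3
  d/ds(3s^3) = 9s^2
  d/ds(-2s^2) = -4s
  d/ds(-7s) = -7
  d/ds(10) = 0
p'(s) = 6s^5 - 15s^4 - 40s^3 + 9s^2 - 4s - 7


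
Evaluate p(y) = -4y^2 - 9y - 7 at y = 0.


Using direct substitution:
  -4 * (0)^2 = 0
  -9 * (0)^1 = 0
  constant: -7
Sum = 0 + 0 - 7 = -7


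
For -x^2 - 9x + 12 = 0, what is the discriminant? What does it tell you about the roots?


D = b^2 - 4ac = (-9)^2 - 4(-1)(12) = 81 + 48 = 129
Since D > 0: two distinct irrational roots


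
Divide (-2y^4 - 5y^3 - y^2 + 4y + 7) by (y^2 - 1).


(-2y^4 - 5y^3 - y^2 + 4y + 7) / (y^2 - 1)
Step 1: -2y^2 * (y^2 - 1) = -2y^4 + 2y^2; subtract.
Step 2: -5y * (y^2 - 1) = -5y^3 + 5y; subtract.
Step 3: -3 * (y^2 - 1) = -3y^2 + 3; subtract.
Quotient: -2y^2 - 5y - 3, Remainder: -y + 4


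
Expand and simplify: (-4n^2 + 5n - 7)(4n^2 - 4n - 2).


Distribute each term of the first polynomial:
  (-4n^2)(4n^2 - 4n - 2) = -16n^4 + 16n^3 + 8n^2
  (5n)(4n^2 - 4n - 2) = 20n^3 - 20n^2 - 10n
  (-7)(4n^2 - 4n - 2) = -28n^2 + 28n + 14
Sum: -16n^4 + 36n^3 - 40n^2 + 18n + 14


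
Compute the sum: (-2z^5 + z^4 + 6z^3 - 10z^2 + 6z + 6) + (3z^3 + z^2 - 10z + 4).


Align terms by degree and add:
  -2z^5 + z^4 + 6z^3 - 10z^2 + 6z + 6
+ 3z^3 + z^2 - 10z + 4
= -2z^5 + z^4 + 9z^3 - 9z^2 - 4z + 10


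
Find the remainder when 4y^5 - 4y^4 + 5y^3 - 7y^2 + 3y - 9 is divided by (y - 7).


By the Remainder Theorem, the remainder equals p(7):
  4*(7)^5 = 67228
  -4*(7)^4 = -9604
  5*(7)^3 = 1715
  -7*(7)^2 = -343
  3*(7)^1 = 21
  constant: -9
Sum: 67228 - 9604 + 1715 - 343 + 21 - 9 = 59008


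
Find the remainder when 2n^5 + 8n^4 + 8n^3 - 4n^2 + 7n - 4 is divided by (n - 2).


By the Remainder Theorem, the remainder equals p(2):
  2*(2)^5 = 64
  8*(2)^4 = 128
  8*(2)^3 = 64
  -4*(2)^2 = -16
  7*(2)^1 = 14
  constant: -4
Sum: 64 + 128 + 64 - 16 + 14 - 4 = 250


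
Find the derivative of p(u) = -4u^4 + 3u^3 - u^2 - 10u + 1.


Apply the power rule term by term:
  d/du(-4u^4) = -16u^3
  d/du(3u^3) = 9u^2
  d/du(-u^2) = -2u
  d/du(-10u) = -10
  d/du(1) = 0
p'(u) = -16u^3 + 9u^2 - 2u - 10


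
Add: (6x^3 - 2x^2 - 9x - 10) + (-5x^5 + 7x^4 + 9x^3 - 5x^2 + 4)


Align terms by degree and add:
  6x^3 - 2x^2 - 9x - 10
  -5x^5 + 7x^4 + 9x^3 - 5x^2 + 4
= -5x^5 + 7x^4 + 15x^3 - 7x^2 - 9x - 6


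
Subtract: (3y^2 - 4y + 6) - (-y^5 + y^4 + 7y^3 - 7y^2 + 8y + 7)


Distribute the minus sign:
  (3y^2 - 4y + 6)
- (-y^5 + y^4 + 7y^3 - 7y^2 + 8y + 7)
Negate second polynomial: y^5 - y^4 - 7y^3 + 7y^2 - 8y - 7
Add: y^5 - y^4 - 7y^3 + 10y^2 - 12y - 1


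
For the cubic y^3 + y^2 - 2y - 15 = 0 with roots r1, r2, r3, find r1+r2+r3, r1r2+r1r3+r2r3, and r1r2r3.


Monic cubic y^3+by^2+cy+d=0: sum=-b, pairwise sum=c, product=-d.
b=1, c=-2, d=-15
r1+r2+r3 = -1
r1r2+r1r3+r2r3 = -2
r1r2r3 = 15


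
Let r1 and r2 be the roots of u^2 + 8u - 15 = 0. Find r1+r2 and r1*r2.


For au^2+bu+c=0: sum = -b/a, product = c/a.
a=1, b=8, c=-15
Sum = -(8)/1 = -8
Product = (-15)/1 = -15


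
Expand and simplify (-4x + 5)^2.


Expand (-4x + 5)^2 by repeated multiplication:
= 16x^2 - 40x + 25


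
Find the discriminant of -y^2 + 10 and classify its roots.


D = b^2 - 4ac = (0)^2 - 4(-1)(10) = 0 + 40 = 40
Since D > 0: two distinct irrational roots


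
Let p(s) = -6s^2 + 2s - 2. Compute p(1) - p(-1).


p(1) = -6
p(-1) = -10
p(1) - p(-1) = -6 + 10 = 4


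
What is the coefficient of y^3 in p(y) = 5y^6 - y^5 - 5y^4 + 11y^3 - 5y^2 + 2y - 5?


Read off the coefficient of y^3: 11


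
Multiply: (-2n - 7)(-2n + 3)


Distribute each term of the first polynomial:
  (-2n)(-2n + 3) = 4n^2 - 6n
  (-7)(-2n + 3) = 14n - 21
Sum: 4n^2 + 8n - 21


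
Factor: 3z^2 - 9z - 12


Roots satisfy r1 + r2 = -b/a = 3 and r1*r2 = c/a = -4.
So r1 = -1, r2 = 4.
3z^2 - 9z - 12 = 3(z - r1)(z - r2) = 3(z + 1)(z - 4)


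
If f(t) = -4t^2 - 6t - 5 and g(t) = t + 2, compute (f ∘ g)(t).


Substitute g(t) into f:
f(g(t)) = -4*(t + 2)^2 + (-6)*(t + 2) + (-5)
(t + 2)^2 = t^2 + 4t + 4
Expand and combine: -4t^2 - 22t - 33


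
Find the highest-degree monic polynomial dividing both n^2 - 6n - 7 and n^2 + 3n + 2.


Factor each:
  n^2 - 6n - 7 = (n + 1)(n - 7)
  n^2 + 3n + 2 = (n + 1)(n + 2)
Common monic factor: n + 1


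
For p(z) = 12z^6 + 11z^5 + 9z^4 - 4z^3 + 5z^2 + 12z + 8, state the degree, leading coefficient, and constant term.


Highest power of z is 6, with coefficient 12. Constant term is 8.
Degree = 6, leading coefficient = 12, constant term = 8


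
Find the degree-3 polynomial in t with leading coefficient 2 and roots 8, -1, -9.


p(t) = 2(t - 8)(t + 1)(t + 9)
Expand: 2t^3 + 4t^2 - 142t - 144


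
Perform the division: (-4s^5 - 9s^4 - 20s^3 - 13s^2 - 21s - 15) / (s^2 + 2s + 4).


(-4s^5 - 9s^4 - 20s^3 - 13s^2 - 21s - 15) / (s^2 + 2s + 4)
Step 1: -4s^3 * (s^2 + 2s + 4) = -4s^5 - 8s^4 - 16s^3; subtract.
Step 2: -s^2 * (s^2 + 2s + 4) = -s^4 - 2s^3 - 4s^2; subtract.
Step 3: -2s * (s^2 + 2s + 4) = -2s^3 - 4s^2 - 8s; subtract.
Step 4: -5 * (s^2 + 2s + 4) = -5s^2 - 10s - 20; subtract.
Quotient: -4s^3 - s^2 - 2s - 5, Remainder: -3s + 5


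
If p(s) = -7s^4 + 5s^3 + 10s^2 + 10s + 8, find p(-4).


Using direct substitution:
  -7 * (-4)^4 = -1792
  5 * (-4)^3 = -320
  10 * (-4)^2 = 160
  10 * (-4)^1 = -40
  constant: 8
Sum = -1792 - 320 + 160 - 40 + 8 = -1984


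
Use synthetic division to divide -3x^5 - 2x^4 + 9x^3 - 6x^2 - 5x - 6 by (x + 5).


Synthetic division with c = -5. Coefficients: -3, -2, 9, -6, -5, -6
Bring down -3.
  -3 * -5 = 15; 15 - 2 = 13
  13 * -5 = -65; -65 + 9 = -56
  -56 * -5 = 280; 280 - 6 = 274
  274 * -5 = -1370; -1370 - 5 = -1375
  -1375 * -5 = 6875; 6875 - 6 = 6869
Quotient: -3x^4 + 13x^3 - 56x^2 + 274x - 1375, Remainder: 6869


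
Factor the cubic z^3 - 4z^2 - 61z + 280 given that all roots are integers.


Try integer roots (divisors of 280). z=-8: p(-8)=0.
Divide out (z + 8): quotient is z^2 - 12z + 35.
Factor the quadratic: (z - 5)(z - 7)
Result: (z + 8)(z - 5)(z - 7)


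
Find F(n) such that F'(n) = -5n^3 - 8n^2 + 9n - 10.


Reverse power rule on each term:
  ∫ -5n^3 dn = -(5/4)n^4
  ∫ -8n^2 dn = -(8/3)n^3
  ∫ 9n dn = (9/2)n^2
  ∫ -10 dn = -10n
F(n) = -(5/4)n^4 - (8/3)n^3 + (9/2)n^2 - 10n + C


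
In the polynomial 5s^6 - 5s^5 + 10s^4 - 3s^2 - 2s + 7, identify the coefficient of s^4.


Read off the coefficient of s^4: 10


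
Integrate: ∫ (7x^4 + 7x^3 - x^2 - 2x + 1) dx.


Reverse power rule on each term:
  ∫ 7x^4 dx = (7/5)x^5
  ∫ 7x^3 dx = (7/4)x^4
  ∫ -x^2 dx = -(1/3)x^3
  ∫ -2x dx = -x^2
  ∫ 1 dx = x
F(x) = (7/5)x^5 + (7/4)x^4 - (1/3)x^3 - x^2 + x + C


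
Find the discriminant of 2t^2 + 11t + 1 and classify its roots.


D = b^2 - 4ac = (11)^2 - 4(2)(1) = 121 - 8 = 113
Since D > 0: two distinct irrational roots


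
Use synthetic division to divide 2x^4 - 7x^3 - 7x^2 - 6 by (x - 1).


Synthetic division with c = 1. Coefficients: 2, -7, -7, 0, -6
Bring down 2.
  2 * 1 = 2; 2 - 7 = -5
  -5 * 1 = -5; -5 - 7 = -12
  -12 * 1 = -12; -12 + 0 = -12
  -12 * 1 = -12; -12 - 6 = -18
Quotient: 2x^3 - 5x^2 - 12x - 12, Remainder: -18


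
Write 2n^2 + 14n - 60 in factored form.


Roots satisfy r1 + r2 = -b/a = -7 and r1*r2 = c/a = -30.
So r1 = -10, r2 = 3.
2n^2 + 14n - 60 = 2(n - r1)(n - r2) = 2(n + 10)(n - 3)


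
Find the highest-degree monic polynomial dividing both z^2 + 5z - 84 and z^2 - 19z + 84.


Factor each:
  z^2 + 5z - 84 = (z - 7)(z + 12)
  z^2 - 19z + 84 = (z - 7)(z - 12)
Common monic factor: z - 7


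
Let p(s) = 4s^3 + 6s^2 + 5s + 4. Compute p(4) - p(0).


p(4) = 376
p(0) = 4
p(4) - p(0) = 376 - 4 = 372


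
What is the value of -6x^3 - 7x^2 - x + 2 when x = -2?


Using direct substitution:
  -6 * (-2)^3 = 48
  -7 * (-2)^2 = -28
  -1 * (-2)^1 = 2
  constant: 2
Sum = 48 - 28 + 2 + 2 = 24


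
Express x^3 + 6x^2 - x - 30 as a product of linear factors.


Try integer roots (divisors of -30). x=-3: p(-3)=0.
Divide out (x + 3): quotient is x^2 + 3x - 10.
Factor the quadratic: (x + 5)(x - 2)
Result: (x + 3)(x + 5)(x - 2)


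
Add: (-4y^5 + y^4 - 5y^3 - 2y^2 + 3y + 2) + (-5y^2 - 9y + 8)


Align terms by degree and add:
  -4y^5 + y^4 - 5y^3 - 2y^2 + 3y + 2
  -5y^2 - 9y + 8
= -4y^5 + y^4 - 5y^3 - 7y^2 - 6y + 10


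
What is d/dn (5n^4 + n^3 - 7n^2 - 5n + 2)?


Apply the power rule term by term:
  d/dn(5n^4) = 20n^3
  d/dn(n^3) = 3n^2
  d/dn(-7n^2) = -14n
  d/dn(-5n) = -5
  d/dn(2) = 0
p'(n) = 20n^3 + 3n^2 - 14n - 5


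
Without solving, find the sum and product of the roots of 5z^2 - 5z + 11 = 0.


For az^2+bz+c=0: sum = -b/a, product = c/a.
a=5, b=-5, c=11
Sum = -(-5)/5 = 1
Product = (11)/5 = 11/5


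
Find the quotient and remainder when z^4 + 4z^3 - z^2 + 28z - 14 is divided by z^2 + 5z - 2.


(z^4 + 4z^3 - z^2 + 28z - 14) / (z^2 + 5z - 2)
Step 1: z^2 * (z^2 + 5z - 2) = z^4 + 5z^3 - 2z^2; subtract.
Step 2: -z * (z^2 + 5z - 2) = -z^3 - 5z^2 + 2z; subtract.
Step 3: 6 * (z^2 + 5z - 2) = 6z^2 + 30z - 12; subtract.
Quotient: z^2 - z + 6, Remainder: -4z - 2


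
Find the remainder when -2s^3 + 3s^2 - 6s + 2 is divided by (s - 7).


By the Remainder Theorem, the remainder equals p(7):
  -2*(7)^3 = -686
  3*(7)^2 = 147
  -6*(7)^1 = -42
  constant: 2
Sum: -686 + 147 - 42 + 2 = -579


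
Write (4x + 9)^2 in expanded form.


Expand (4x + 9)^2 by repeated multiplication:
= 16x^2 + 72x + 81
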